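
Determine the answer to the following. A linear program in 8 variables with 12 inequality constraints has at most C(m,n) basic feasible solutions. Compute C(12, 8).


Each vertex corresponds to some choice of n active constraints out of m, so the number of vertices is at most C(m, n) = m! / (n!(m-n)!).
m = 12, n = 8
Numerator: 12 * 11 * 10 * 9 * 8 * 7 * 6 * 5
Denominator: 8! = 40320
C(12, 8) = 495


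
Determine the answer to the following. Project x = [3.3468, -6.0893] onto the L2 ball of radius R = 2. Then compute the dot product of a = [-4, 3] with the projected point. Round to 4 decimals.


Step 1: Compute ||x|| (intermediates to 6 decimals).
||x|| = sqrt(3.3468^2 + (-6.0893)^2) = 6.948428
Step 2: Project.
Since ||x|| > R, scale = R/||x|| = 2/6.948428 = 0.287835, proj(x) = scale * x
proj(x) = [0.963326, -1.752714]
Step 3: Dot product.
a^T * proj(x) = -4*0.963326 + 3*(-1.752714) = -9.1114


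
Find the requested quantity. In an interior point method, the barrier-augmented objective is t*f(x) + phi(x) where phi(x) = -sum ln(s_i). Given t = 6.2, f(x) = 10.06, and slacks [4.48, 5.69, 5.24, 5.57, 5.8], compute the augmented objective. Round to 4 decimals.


Step 1: Compute log-barrier.
ln values: [1.4996, 1.7387, 1.6563, 1.7174, 1.7579]
phi = -(1.4996 + 1.7387 + 1.6563 + 1.7174 + 1.7579) = -8.3699
Step 2: Compute augmented objective.
t*f(x) = 6.2*10.06 = 62.372
Total = 62.372 - 8.3699 = 54.0021


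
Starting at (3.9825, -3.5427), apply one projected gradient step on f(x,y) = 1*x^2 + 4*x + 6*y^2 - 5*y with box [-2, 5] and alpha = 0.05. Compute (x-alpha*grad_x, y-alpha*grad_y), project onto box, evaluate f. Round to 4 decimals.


Step 1: Compute gradient at (3.9825, -3.5427).
grad_x = 2*1*3.9825 + 4 = 11.965
grad_y = 2*6*-3.5427 - 5 = -47.5124
Step 2: Gradient step.
x_raw = 3.9825 - 0.05*11.965 = 3.3843
y_raw = -3.5427 - 0.05*-47.5124 = -1.1671
Step 3: Project onto [-2, 5].
x_proj = clip(3.3843) = 3.3843
y_proj = clip(-1.1671) = -1.1671
Step 4: Evaluate f.
f(3.3843, -1.1671) = 38.998


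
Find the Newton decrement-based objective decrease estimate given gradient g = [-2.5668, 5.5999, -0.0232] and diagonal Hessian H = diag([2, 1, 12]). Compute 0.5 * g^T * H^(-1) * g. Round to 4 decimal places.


Step 1: H is diagonal, so H^(-1) * g = [-1.2834, 5.5999, -0.0019].
Step 2: g^T H^(-1) g = sum_i g_i^2 / H_ii
  = (-2.5668)^2/2 + (5.5999)^2/1 + (-0.0232)^2/12
  = 3.2942 + 31.3589 + 0.0 = 34.6532
Step 3: Objective decrease = 0.5 * g^T H^(-1) g = 17.3266


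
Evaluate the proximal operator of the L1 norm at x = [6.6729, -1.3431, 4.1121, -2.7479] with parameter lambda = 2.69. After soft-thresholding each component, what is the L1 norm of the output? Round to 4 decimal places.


Soft-thresholding with lambda = 2.69:
prox(6.6729) = sign(6.6729)*max(|6.6729| - 2.69, 0) = 3.9829
prox(-1.3431) = sign(-1.3431)*max(|-1.3431| - 2.69, 0) = 0.0
prox(4.1121) = sign(4.1121)*max(|4.1121| - 2.69, 0) = 1.4221
prox(-2.7479) = sign(-2.7479)*max(|-2.7479| - 2.69, 0) = -0.0579
prox(x) = [3.9829, 0.0, 1.4221, -0.0579]
||prox(x)||_1 = 3.9829 + 0.0 + 1.4221 + 0.0579 = 5.4629


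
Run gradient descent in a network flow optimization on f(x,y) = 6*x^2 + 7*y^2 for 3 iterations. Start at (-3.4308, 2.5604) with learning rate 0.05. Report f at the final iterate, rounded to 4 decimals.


Gradient descent on f(x,y) = 6*x^2 + 7*y^2.
Starting point: (-3.4308, 2.5604), alpha = 0.05
Step 1: grad_x = 2*6*-3.4308 = -41.1696, grad_y = 2*7*2.5604 = 35.8456
  x_1 = -3.4308 - 0.05*-41.1696 = -1.3723
  y_1 = 2.5604 - 0.05*35.8456 = 0.7681
Step 2: grad_x = 2*6*-1.3723 = -16.4678, grad_y = 2*7*0.7681 = 10.7537
  x_2 = -1.3723 - 0.05*-16.4678 = -0.5489
  y_2 = 0.7681 - 0.05*10.7537 = 0.2304
Step 3: grad_x = 2*6*-0.5489 = -6.5871, grad_y = 2*7*0.2304 = 3.2261
  x_3 = -0.5489 - 0.05*-6.5871 = -0.2196
  y_3 = 0.2304 - 0.05*3.2261 = 0.0691
f(-0.2196, 0.0691) = 6*(-0.2196)^2 + 7*0.0691^2 = 0.3227


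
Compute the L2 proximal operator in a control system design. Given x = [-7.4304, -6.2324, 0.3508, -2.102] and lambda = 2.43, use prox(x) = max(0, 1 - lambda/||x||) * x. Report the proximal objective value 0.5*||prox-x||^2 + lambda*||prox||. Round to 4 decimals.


Step 1: Compute ||x||.
||x|| = 9.9295
Step 2: Compute scaling factor.
scale = max(0, 1 - 2.43/9.9295) = 0.7553
Step 3: prox(x) = [-5.612, -4.7072, 0.265, -1.5876]
||prox(x)|| = 7.4995
Step 4: Proximal objective.
0.5*||prox-x||^2 = 2.9525
lambda*||prox|| = 18.2238
Total = 21.1763


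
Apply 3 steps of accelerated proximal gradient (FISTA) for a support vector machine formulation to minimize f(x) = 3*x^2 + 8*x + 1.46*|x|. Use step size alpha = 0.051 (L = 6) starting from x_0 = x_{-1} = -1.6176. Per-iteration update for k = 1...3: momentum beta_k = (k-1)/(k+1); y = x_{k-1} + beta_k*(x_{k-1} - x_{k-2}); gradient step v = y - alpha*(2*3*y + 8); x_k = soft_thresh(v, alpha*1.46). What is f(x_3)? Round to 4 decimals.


FISTA on f(x) = 3*x^2 + 8*x + 1.46*|x|
L = 6, alpha = 0.051
Iteration 1: beta = 0.0, y = -1.6176 + 0.0*(-1.6176 + 1.6176) = -1.6176
  grad(y) = -1.7056, v = y - alpha*grad = -1.5306
  prox(v) = soft_thresh(-1.5306, 0.0745) = -1.4562
Iteration 2: beta = 0.3333, y = -1.4562 + 0.3333*(-1.4562 + 1.6176) = -1.4023
  grad(y) = -0.414, v = y - alpha*grad = -1.3812
  prox(v) = soft_thresh(-1.3812, 0.0745) = -1.3068
Iteration 3: beta = 0.5, y = -1.3068 + 0.5*(-1.3068 + 1.4562) = -1.2321
  grad(y) = 0.6076, v = y - alpha*grad = -1.2631
  prox(v) = soft_thresh(-1.2631, 0.0745) = -1.1886
f(x_3) = 3*(-1.1886)^2 + 8*(-1.1886) + 1.46*|-1.1886| = -3.5351


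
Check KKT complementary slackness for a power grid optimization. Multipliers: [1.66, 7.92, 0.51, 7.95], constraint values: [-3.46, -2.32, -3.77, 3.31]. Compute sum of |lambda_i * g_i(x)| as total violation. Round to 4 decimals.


KKT complementary slackness check:
lambda_1 * g_1 = 1.66 * -3.46 = -5.7436
lambda_2 * g_2 = 7.92 * -2.32 = -18.3744
lambda_3 * g_3 = 0.51 * -3.77 = -1.9227
lambda_4 * g_4 = 7.95 * 3.31 = 26.3145
Total violation = 5.7436 + 18.3744 + 1.9227 + 26.3145 = 52.3552


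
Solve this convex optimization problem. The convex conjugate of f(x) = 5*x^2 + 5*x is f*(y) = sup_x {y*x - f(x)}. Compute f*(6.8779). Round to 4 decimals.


f*(y) = sup_x {y*x - a*x^2 - b*x} = sup_x {(y-b)*x - a*x^2}
FOC: (y - b) - 2a*x = 0 => x* = (y - b)/(2a)
x* = (6.8779 - 5)/(2*5) = 0.1878
f*(6.8779) = (y-b)^2/(4a) = (6.8779 - 5)^2/(4*5)
= 3.5265/20 = 0.1763


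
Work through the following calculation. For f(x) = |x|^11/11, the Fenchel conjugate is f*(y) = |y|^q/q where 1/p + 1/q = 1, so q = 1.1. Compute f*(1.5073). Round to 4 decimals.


The conjugate exponent q satisfies 1/p + 1/q = 1.
p = 11, so q = 11/(11 - 1) = 1.1
|y|^q = 1.5073^1.1 = 1.5704
f*(1.5073) = 1.5704 / 1.1 = 1.4277


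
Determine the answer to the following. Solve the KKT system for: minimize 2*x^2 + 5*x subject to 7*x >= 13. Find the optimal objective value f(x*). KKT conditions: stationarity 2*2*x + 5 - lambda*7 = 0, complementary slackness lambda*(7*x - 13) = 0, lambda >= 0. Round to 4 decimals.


Step 1: Try lambda = 0 (constraint inactive).
x_unc = -5/(2*2) = -1.25
Check: 7*-1.25 = -8.75 < 13 -- violated!
Step 2: Constraint must be active: 7*x = 13
x* = 13/7 = 1.8571 (rounded; the exact value 13/7 is used below)
lambda = (2*2*(13/7) + 5)/7 = 1.7755
Step 3: Compute optimal value.
f(x*) = 2*(13/7)^2 + 5*(13/7) = 16.1837


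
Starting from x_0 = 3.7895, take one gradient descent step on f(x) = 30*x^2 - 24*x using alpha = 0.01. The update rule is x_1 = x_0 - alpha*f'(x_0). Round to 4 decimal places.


We compute the gradient at x_0 and apply the update.
f'(x) = 60*x - 24
f'(3.7895) = 60*3.7895 - 24 = 203.37
x_1 = 3.7895 - 0.01*203.37 = 1.7558


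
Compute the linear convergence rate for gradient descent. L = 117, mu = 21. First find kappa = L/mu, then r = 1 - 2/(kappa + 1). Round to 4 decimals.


Step 1: Compute the condition number.
kappa = L/mu = 117/21 = 5.5714
Step 2: Compute the convergence rate.
r = 1 - 2/(kappa + 1) = 1 - 2*mu/(L + mu) = (L - mu)/(L + mu) = 96/138 = 0.6957


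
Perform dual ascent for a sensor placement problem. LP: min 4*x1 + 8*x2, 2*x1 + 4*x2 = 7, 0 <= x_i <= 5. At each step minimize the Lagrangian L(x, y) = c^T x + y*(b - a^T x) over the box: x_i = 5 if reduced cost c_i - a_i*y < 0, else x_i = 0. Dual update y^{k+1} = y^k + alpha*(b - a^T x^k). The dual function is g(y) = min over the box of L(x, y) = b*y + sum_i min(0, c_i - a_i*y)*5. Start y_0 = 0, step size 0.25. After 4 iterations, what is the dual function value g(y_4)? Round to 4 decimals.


Dual ascent for LP: min 4*x1 + 8*x2, 2*x1 + 4*x2 = 7, 0 <= x_i <= 5
Step 1: y^k = 0.0, reduced costs: (4.0, 8.0)
  x^k = (0.0, 0.0), subgradient = b - a^T x = 7.0
  y^{k+1} = 0.0 + 0.25*7.0 = 1.75
Step 2: y^k = 1.75, reduced costs: (0.5, 1.0)
  x^k = (0.0, 0.0), subgradient = b - a^T x = 7.0
  y^{k+1} = 1.75 + 0.25*7.0 = 3.5
Step 3: y^k = 3.5, reduced costs: (-3.0, -6.0)
  x^k = (5.0, 5.0), subgradient = b - a^T x = -23.0
  y^{k+1} = 3.5 + 0.25*-23.0 = -2.25
Step 4: y^k = -2.25, reduced costs: (8.5, 17.0)
  x^k = (0.0, 0.0), subgradient = b - a^T x = 7.0
  y^{k+1} = -2.25 + 0.25*7.0 = -0.5
Dual objective at y_4 = -0.5: reduced costs (5.0, 10.0), box minimizer x = (0.0, 0.0)
g(y_4) = b*y + (c1 - a1*y)*x1 + (c2 - a2*y)*x2 = 7*(-0.5) + 5.0*0.0 + 10.0*0.0 = -3.5 + 0.0 + 0.0 = -3.5


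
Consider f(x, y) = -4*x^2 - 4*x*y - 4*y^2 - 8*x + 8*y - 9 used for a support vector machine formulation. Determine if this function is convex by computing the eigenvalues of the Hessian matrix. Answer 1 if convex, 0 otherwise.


The Hessian of f(x,y) = -4*x^2 - 4*x*y - 4*y^2 - 8*x + 8*y - 9 is:
H = [[-8, -4], [-4, -8]]
Trace = -8 - 8 = -16
Determinant = -8*-8 - (-4)^2 = 48
Discriminant = (-16)^2 - 4*48 = 64.0
Eigenvalues: lambda_1 = -12.0, lambda_2 = -4.0
The function is not convex.

0


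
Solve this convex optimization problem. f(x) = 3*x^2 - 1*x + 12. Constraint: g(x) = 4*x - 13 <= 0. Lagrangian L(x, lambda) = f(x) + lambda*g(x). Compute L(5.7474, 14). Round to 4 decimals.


Step 1: Evaluate f(x).
f(5.7474) = 3*5.7474^2 - 1*5.7474 + 12 = 105.3504
Step 2: Evaluate g(x).
g(5.7474) = 4*5.7474 - 13 = 9.9896
Step 3: Compute Lagrangian.
L = 105.3504 + 14*9.9896 = 245.2048


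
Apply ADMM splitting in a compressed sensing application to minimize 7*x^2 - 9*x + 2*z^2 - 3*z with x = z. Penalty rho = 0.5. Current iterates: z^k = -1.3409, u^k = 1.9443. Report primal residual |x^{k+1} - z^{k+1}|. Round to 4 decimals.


ADMM iteration with rho = 0.5, z^k = -1.3409, u^k = 1.9443
Step 1: x-update.
Minimize 7*x^2 - 9*x + (0.5/2)*(x + 1.3409 + 1.9443)^2
FOC: (2*7 + 0.5)*x = 9 + 0.5*(-1.3409 - 1.9443)
x^{k+1} = 0.5074
Step 2: z-update.
Minimize 2*z^2 - 3*z + (0.5/2)*(0.5074 - z + 1.9443)^2
FOC: (2*2 + 0.5)*z = 3 + 0.5*(0.5074 + 1.9443)
z^{k+1} = 0.9391
Step 3: u-update.
u^{k+1} = 1.9443 + 0.5074 - 0.9391 = 1.5126
Step 4: Primal residual = |0.5074 - 0.9391| = 0.4317


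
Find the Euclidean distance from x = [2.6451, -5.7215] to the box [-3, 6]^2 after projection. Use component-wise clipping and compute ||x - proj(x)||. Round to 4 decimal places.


Project each component onto [-3, 6].
clip(2.6451) = 2.6451, clip(-5.7215) = -3.0
Projection = [2.6451, -3.0]
Squared diffs: [0.0, 7.4066]
Distance = sqrt(7.4066) = 2.7215


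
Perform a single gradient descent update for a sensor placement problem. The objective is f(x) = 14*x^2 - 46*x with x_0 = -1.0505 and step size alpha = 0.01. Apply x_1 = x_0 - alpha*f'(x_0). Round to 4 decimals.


We compute the gradient at x_0 and apply the update.
f'(x) = 28*x - 46
f'(-1.0505) = 28*-1.0505 - 46 = -75.414
x_1 = -1.0505 - 0.01*-75.414 = -0.2964


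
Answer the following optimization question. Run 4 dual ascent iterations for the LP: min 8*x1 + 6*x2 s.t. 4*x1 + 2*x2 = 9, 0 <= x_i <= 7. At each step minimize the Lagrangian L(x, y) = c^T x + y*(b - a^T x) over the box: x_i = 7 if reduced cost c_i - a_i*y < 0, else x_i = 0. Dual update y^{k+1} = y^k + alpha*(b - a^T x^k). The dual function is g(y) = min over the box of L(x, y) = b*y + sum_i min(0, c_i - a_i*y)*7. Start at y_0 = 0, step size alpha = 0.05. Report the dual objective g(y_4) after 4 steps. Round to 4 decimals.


Dual ascent for LP: min 8*x1 + 6*x2, 4*x1 + 2*x2 = 9, 0 <= x_i <= 7
Step 1: y^k = 0.0, reduced costs: (8.0, 6.0)
  x^k = (0.0, 0.0), subgradient = b - a^T x = 9.0
  y^{k+1} = 0.0 + 0.05*9.0 = 0.45
Step 2: y^k = 0.45, reduced costs: (6.2, 5.1)
  x^k = (0.0, 0.0), subgradient = b - a^T x = 9.0
  y^{k+1} = 0.45 + 0.05*9.0 = 0.9
Step 3: y^k = 0.9, reduced costs: (4.4, 4.2)
  x^k = (0.0, 0.0), subgradient = b - a^T x = 9.0
  y^{k+1} = 0.9 + 0.05*9.0 = 1.35
Step 4: y^k = 1.35, reduced costs: (2.6, 3.3)
  x^k = (0.0, 0.0), subgradient = b - a^T x = 9.0
  y^{k+1} = 1.35 + 0.05*9.0 = 1.8
Dual objective at y_4 = 1.8: reduced costs (0.8, 2.4), box minimizer x = (0.0, 0.0)
g(y_4) = b*y + (c1 - a1*y)*x1 + (c2 - a2*y)*x2 = 9*1.8 + 0.8*0.0 + 2.4*0.0 = 16.2 + 0.0 + 0.0 = 16.2


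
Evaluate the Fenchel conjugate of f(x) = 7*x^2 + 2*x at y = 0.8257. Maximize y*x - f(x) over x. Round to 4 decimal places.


f*(y) = sup_x {y*x - a*x^2 - b*x} = sup_x {(y-b)*x - a*x^2}
FOC: (y - b) - 2a*x = 0 => x* = (y - b)/(2a)
x* = (0.8257 - 2)/(2*7) = -0.0839
f*(0.8257) = (y-b)^2/(4a) = (0.8257 - 2)^2/(4*7)
= 1.379/28 = 0.0492


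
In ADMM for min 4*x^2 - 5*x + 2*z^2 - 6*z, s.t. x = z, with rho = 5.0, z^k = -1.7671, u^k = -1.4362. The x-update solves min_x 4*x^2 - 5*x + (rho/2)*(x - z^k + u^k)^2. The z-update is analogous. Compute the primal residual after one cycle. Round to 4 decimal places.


ADMM iteration with rho = 5.0, z^k = -1.7671, u^k = -1.4362
Step 1: x-update.
Minimize 4*x^2 - 5*x + (5.0/2)*(x + 1.7671 - 1.4362)^2
FOC: (2*4 + 5.0)*x = 5 + 5.0*(-1.7671 + 1.4362)
x^{k+1} = 0.2573
Step 2: z-update.
Minimize 2*z^2 - 6*z + (5.0/2)*(0.2573 - z - 1.4362)^2
FOC: (2*2 + 5.0)*z = 6 + 5.0*(0.2573 - 1.4362)
z^{k+1} = 0.0117
Step 3: u-update.
u^{k+1} = -1.4362 + 0.2573 - 0.0117 = -1.1906
Step 4: Primal residual = |0.2573 - 0.0117| = 0.2456


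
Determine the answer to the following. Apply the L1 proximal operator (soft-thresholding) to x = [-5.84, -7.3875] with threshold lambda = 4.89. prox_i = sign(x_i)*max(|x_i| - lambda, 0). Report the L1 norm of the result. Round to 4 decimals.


Soft-thresholding with lambda = 4.89:
prox(-5.84) = sign(-5.84)*max(|-5.84| - 4.89, 0) = -0.95
prox(-7.3875) = sign(-7.3875)*max(|-7.3875| - 4.89, 0) = -2.4975
prox(x) = [-0.95, -2.4975]
||prox(x)||_1 = 0.95 + 2.4975 = 3.4475


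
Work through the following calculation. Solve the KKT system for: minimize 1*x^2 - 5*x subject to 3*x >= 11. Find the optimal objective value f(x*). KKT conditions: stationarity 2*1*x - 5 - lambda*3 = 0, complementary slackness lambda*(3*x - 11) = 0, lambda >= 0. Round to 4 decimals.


Step 1: Try lambda = 0 (constraint inactive).
x_unc = 5/(2*1) = 2.5
Check: 3*2.5 = 7.5 < 11 -- violated!
Step 2: Constraint must be active: 3*x = 11
x* = 11/3 = 3.6667 (rounded; the exact value 11/3 is used below)
lambda = (2*1*(11/3) - 5)/3 = 0.7778
Step 3: Compute optimal value.
f(x*) = 1*(11/3)^2 - 5*(11/3) = -4.8889


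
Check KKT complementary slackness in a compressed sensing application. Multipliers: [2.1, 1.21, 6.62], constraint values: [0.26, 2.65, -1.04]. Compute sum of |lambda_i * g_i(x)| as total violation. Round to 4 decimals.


KKT complementary slackness check:
lambda_1 * g_1 = 2.1 * 0.26 = 0.546
lambda_2 * g_2 = 1.21 * 2.65 = 3.2065
lambda_3 * g_3 = 6.62 * -1.04 = -6.8848
Total violation = 0.546 + 3.2065 + 6.8848 = 10.6373


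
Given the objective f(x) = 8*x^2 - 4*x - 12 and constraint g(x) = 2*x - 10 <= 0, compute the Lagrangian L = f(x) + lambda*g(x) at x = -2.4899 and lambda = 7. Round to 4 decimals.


Step 1: Evaluate f(x).
f(-2.4899) = 8*(-2.4899)^2 - 4*(-2.4899) - 12 = 47.5564
Step 2: Evaluate g(x).
g(-2.4899) = 2*-2.4899 - 10 = -14.9798
Step 3: Compute Lagrangian.
L = 47.5564 + 7*-14.9798 = -57.3022


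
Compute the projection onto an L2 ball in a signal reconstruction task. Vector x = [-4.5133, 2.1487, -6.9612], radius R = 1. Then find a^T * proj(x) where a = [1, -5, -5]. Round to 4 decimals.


Step 1: Compute ||x|| (intermediates to 6 decimals).
||x|| = sqrt((-4.5133)^2 + 2.1487^2 + (-6.9612)^2) = 8.570011
Step 2: Project.
Since ||x|| > R, scale = R/||x|| = 1/8.570011 = 0.116686, proj(x) = scale * x
proj(x) = [-0.526639, 0.250723, -0.812275]
Step 3: Dot product.
a^T * proj(x) = 1*(-0.526639) - 5*0.250723 - 5*(-0.812275) = 2.2811


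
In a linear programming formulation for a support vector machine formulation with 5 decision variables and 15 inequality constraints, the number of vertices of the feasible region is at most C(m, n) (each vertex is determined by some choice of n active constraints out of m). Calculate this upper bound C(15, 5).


Each vertex corresponds to some choice of n active constraints out of m, so the number of vertices is at most C(m, n) = m! / (n!(m-n)!).
m = 15, n = 5
Numerator: 15 * 14 * 13 * 12 * 11
Denominator: 5! = 120
C(15, 5) = 3003


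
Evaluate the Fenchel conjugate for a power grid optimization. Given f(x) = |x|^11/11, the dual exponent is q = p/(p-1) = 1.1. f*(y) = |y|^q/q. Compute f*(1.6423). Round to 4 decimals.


The conjugate exponent q satisfies 1/p + 1/q = 1.
p = 11, so q = 11/(11 - 1) = 1.1
|y|^q = 1.6423^1.1 = 1.7258
f*(1.6423) = 1.7258 / 1.1 = 1.5689


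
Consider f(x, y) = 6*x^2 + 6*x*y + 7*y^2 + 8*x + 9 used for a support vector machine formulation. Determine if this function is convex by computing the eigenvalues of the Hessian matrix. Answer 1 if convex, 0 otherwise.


The Hessian of f(x,y) = 6*x^2 + 6*x*y + 7*y^2 + 8*x + 9 is:
H = [[12, 6], [6, 14]]
Trace = 12 + 14 = 26
Determinant = 12*14 - (6)^2 = 132
Discriminant = (26)^2 - 4*132 = 148.0
Eigenvalues: lambda_1 = 6.9172, lambda_2 = 19.0828
The function is convex.

1


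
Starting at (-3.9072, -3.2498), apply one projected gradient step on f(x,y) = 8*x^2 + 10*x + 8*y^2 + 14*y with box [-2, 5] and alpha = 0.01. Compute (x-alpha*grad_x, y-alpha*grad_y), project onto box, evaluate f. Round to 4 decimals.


Step 1: Compute gradient at (-3.9072, -3.2498).
grad_x = 2*8*-3.9072 + 10 = -52.5152
grad_y = 2*8*-3.2498 + 14 = -37.9968
Step 2: Gradient step.
x_raw = -3.9072 - 0.01*-52.5152 = -3.382
y_raw = -3.2498 - 0.01*-37.9968 = -2.8698
Step 3: Project onto [-2, 5].
x_proj = clip(-3.382) = -2.0
y_proj = clip(-2.8698) = -2.0
Step 4: Evaluate f.
f(-2.0, -2.0) = 16.0


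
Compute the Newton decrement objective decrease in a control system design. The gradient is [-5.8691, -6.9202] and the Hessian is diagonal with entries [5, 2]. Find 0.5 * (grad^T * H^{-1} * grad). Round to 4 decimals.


Step 1: H is diagonal, so H^(-1) * g = [-1.1738, -3.4601].
Step 2: g^T H^(-1) g = sum_i g_i^2 / H_ii
  = (-5.8691)^2/5 + (-6.9202)^2/2
  = 6.8893 + 23.9446 = 30.8339
Step 3: Objective decrease = 0.5 * g^T H^(-1) g = 15.4169


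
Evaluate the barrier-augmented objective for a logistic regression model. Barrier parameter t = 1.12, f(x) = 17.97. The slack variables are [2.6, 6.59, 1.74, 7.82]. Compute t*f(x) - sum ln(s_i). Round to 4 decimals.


Step 1: Compute log-barrier.
ln values: [0.9555, 1.8856, 0.5539, 2.0567]
phi = -(0.9555 + 1.8856 + 0.5539 + 2.0567) = -5.4516
Step 2: Compute augmented objective.
t*f(x) = 1.12*17.97 = 20.1264
Total = 20.1264 - 5.4516 = 14.6748


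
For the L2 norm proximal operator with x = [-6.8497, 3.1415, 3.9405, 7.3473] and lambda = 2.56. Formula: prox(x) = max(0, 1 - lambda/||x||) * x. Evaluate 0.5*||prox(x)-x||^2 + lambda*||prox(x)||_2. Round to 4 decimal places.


Step 1: Compute ||x||.
||x|| = 11.2382
Step 2: Compute scaling factor.
scale = max(0, 1 - 2.56/11.2382) = 0.7722
Step 3: prox(x) = [-5.2894, 2.4259, 3.0429, 5.6736]
||prox(x)|| = 8.6782
Step 4: Proximal objective.
0.5*||prox-x||^2 = 3.2768
lambda*||prox|| = 22.2162
Total = 25.4931


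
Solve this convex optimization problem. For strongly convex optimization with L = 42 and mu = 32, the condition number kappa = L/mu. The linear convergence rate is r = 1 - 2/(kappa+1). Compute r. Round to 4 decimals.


Step 1: Compute the condition number.
kappa = L/mu = 42/32 = 1.3125
Step 2: Compute the convergence rate.
r = 1 - 2/(kappa + 1) = 1 - 2*mu/(L + mu) = (L - mu)/(L + mu) = 10/74 = 0.1351


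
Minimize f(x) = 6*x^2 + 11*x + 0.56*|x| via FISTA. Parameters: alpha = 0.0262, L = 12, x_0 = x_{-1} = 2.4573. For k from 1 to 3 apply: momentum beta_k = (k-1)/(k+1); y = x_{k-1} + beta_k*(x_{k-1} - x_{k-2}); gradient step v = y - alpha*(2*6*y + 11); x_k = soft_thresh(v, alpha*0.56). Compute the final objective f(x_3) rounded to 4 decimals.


FISTA on f(x) = 6*x^2 + 11*x + 0.56*|x|
L = 12, alpha = 0.0262
Iteration 1: beta = 0.0, y = 2.4573 + 0.0*(2.4573 - 2.4573) = 2.4573
  grad(y) = 40.4876, v = y - alpha*grad = 1.3965
  prox(v) = soft_thresh(1.3965, 0.0147) = 1.3819
Iteration 2: beta = 0.3333, y = 1.3819 + 0.3333*(1.3819 - 2.4573) = 1.0234
  grad(y) = 23.2804, v = y - alpha*grad = 0.4134
  prox(v) = soft_thresh(0.4134, 0.0147) = 0.3988
Iteration 3: beta = 0.5, y = 0.3988 + 0.5*(0.3988 - 1.3819) = -0.0928
  grad(y) = 9.8864, v = y - alpha*grad = -0.3518
  prox(v) = soft_thresh(-0.3518, 0.0147) = -0.3372
f(x_3) = 6*(-0.3372)^2 + 11*(-0.3372) + 0.56*|-0.3372| = -2.8378


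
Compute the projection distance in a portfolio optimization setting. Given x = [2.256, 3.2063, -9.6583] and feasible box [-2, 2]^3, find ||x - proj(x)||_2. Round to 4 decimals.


Project each component onto [-2, 2].
clip(2.256) = 2.0, clip(3.2063) = 2.0, clip(-9.6583) = -2.0
Projection = [2.0, 2.0, -2.0]
Squared diffs: [0.0655, 1.4552, 58.6496]
Distance = sqrt(60.1703) = 7.7569


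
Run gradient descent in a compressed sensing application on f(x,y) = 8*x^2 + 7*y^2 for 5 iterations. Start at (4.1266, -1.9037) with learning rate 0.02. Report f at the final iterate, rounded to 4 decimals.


Gradient descent on f(x,y) = 8*x^2 + 7*y^2.
Starting point: (4.1266, -1.9037), alpha = 0.02
Step 1: grad_x = 2*8*4.1266 = 66.0256, grad_y = 2*7*-1.9037 = -26.6518
  x_1 = 4.1266 - 0.02*66.0256 = 2.8061
  y_1 = -1.9037 - 0.02*-26.6518 = -1.3707
Step 2: grad_x = 2*8*2.8061 = 44.8974, grad_y = 2*7*-1.3707 = -19.1893
  x_2 = 2.8061 - 0.02*44.8974 = 1.9081
  y_2 = -1.3707 - 0.02*-19.1893 = -0.9869
Step 3: grad_x = 2*8*1.9081 = 30.5302, grad_y = 2*7*-0.9869 = -13.8163
  x_3 = 1.9081 - 0.02*30.5302 = 1.2975
  y_3 = -0.9869 - 0.02*-13.8163 = -0.7106
Step 4: grad_x = 2*8*1.2975 = 20.7606, grad_y = 2*7*-0.7106 = -9.9477
  x_4 = 1.2975 - 0.02*20.7606 = 0.8823
  y_4 = -0.7106 - 0.02*-9.9477 = -0.5116
Step 5: grad_x = 2*8*0.8823 = 14.1172, grad_y = 2*7*-0.5116 = -7.1624
  x_5 = 0.8823 - 0.02*14.1172 = 0.6
  y_5 = -0.5116 - 0.02*-7.1624 = -0.3684
f(0.6, -0.3684) = 8*0.6^2 + 7*(-0.3684)^2 = 3.8296


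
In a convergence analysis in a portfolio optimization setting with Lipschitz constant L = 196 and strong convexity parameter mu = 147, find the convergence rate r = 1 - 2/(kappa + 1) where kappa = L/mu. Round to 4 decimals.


Step 1: Compute the condition number.
kappa = L/mu = 196/147 = 1.3333
Step 2: Compute the convergence rate.
r = 1 - 2/(kappa + 1) = 1 - 2*mu/(L + mu) = (L - mu)/(L + mu) = 49/343 = 0.1429


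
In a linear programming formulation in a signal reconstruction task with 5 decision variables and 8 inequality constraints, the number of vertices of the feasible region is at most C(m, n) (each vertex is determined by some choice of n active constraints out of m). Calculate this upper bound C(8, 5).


Each vertex corresponds to some choice of n active constraints out of m, so the number of vertices is at most C(m, n) = m! / (n!(m-n)!).
m = 8, n = 5
Numerator: 8 * 7 * 6 * 5 * 4
Denominator: 5! = 120
C(8, 5) = 56


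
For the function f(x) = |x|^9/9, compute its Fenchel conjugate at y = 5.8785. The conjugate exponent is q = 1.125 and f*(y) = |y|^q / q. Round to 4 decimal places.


The conjugate exponent q satisfies 1/p + 1/q = 1.
p = 9, so q = 9/(9 - 1) = 1.125
|y|^q = 5.8785^1.125 = 7.3354
f*(5.8785) = 7.3354 / 1.125 = 6.5204


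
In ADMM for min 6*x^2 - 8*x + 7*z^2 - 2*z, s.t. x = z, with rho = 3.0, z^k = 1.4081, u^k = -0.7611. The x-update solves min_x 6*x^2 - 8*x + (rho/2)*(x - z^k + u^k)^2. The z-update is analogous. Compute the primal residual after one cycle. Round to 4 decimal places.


ADMM iteration with rho = 3.0, z^k = 1.4081, u^k = -0.7611
Step 1: x-update.
Minimize 6*x^2 - 8*x + (3.0/2)*(x - 1.4081 - 0.7611)^2
FOC: (2*6 + 3.0)*x = 8 + 3.0*(1.4081 + 0.7611)
x^{k+1} = 0.9672
Step 2: z-update.
Minimize 7*z^2 - 2*z + (3.0/2)*(0.9672 - z - 0.7611)^2
FOC: (2*7 + 3.0)*z = 2 + 3.0*(0.9672 - 0.7611)
z^{k+1} = 0.154
Step 3: u-update.
u^{k+1} = -0.7611 + 0.9672 - 0.154 = 0.0521
Step 4: Primal residual = |0.9672 - 0.154| = 0.8132


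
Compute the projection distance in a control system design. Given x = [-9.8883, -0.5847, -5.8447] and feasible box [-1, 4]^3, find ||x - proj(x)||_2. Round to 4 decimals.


Project each component onto [-1, 4].
clip(-9.8883) = -1.0, clip(-0.5847) = -0.5847, clip(-5.8447) = -1.0
Projection = [-1.0, -0.5847, -1.0]
Squared diffs: [79.0019, 0.0, 23.4711]
Distance = sqrt(102.473) = 10.1229


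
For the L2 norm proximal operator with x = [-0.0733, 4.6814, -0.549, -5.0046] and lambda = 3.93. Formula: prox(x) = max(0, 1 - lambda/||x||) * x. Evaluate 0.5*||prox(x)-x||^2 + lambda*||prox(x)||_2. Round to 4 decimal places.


Step 1: Compute ||x||.
||x|| = 6.8752
Step 2: Compute scaling factor.
scale = max(0, 1 - 3.93/6.8752) = 0.4284
Step 3: prox(x) = [-0.0314, 2.0054, -0.2352, -2.1439]
||prox(x)|| = 2.9452
Step 4: Proximal objective.
0.5*||prox-x||^2 = 7.7225
lambda*||prox|| = 11.5746
Total = 19.2971


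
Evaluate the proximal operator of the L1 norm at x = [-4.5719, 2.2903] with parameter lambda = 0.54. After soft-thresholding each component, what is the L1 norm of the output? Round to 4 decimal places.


Soft-thresholding with lambda = 0.54:
prox(-4.5719) = sign(-4.5719)*max(|-4.5719| - 0.54, 0) = -4.0319
prox(2.2903) = sign(2.2903)*max(|2.2903| - 0.54, 0) = 1.7503
prox(x) = [-4.0319, 1.7503]
||prox(x)||_1 = 4.0319 + 1.7503 = 5.7822


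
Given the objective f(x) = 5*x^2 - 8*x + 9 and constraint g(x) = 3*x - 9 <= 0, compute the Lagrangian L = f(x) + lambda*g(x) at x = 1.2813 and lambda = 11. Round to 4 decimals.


Step 1: Evaluate f(x).
f(1.2813) = 5*1.2813^2 - 8*1.2813 + 9 = 6.9582
Step 2: Evaluate g(x).
g(1.2813) = 3*1.2813 - 9 = -5.1561
Step 3: Compute Lagrangian.
L = 6.9582 + 11*-5.1561 = -49.7589


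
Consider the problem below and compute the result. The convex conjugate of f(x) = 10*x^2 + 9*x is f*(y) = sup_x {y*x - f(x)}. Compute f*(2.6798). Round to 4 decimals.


f*(y) = sup_x {y*x - a*x^2 - b*x} = sup_x {(y-b)*x - a*x^2}
FOC: (y - b) - 2a*x = 0 => x* = (y - b)/(2a)
x* = (2.6798 - 9)/(2*10) = -0.316
f*(2.6798) = (y-b)^2/(4a) = (2.6798 - 9)^2/(4*10)
= 39.9449/40 = 0.9986


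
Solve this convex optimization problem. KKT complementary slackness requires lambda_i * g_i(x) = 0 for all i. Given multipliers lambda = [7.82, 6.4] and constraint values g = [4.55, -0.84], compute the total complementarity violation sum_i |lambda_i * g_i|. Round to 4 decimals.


KKT complementary slackness check:
lambda_1 * g_1 = 7.82 * 4.55 = 35.581
lambda_2 * g_2 = 6.4 * -0.84 = -5.376
Total violation = 35.581 + 5.376 = 40.957


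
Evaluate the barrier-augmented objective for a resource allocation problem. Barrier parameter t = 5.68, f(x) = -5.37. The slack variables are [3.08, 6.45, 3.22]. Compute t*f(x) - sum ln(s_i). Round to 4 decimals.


Step 1: Compute log-barrier.
ln values: [1.1249, 1.8641, 1.1694]
phi = -(1.1249 + 1.8641 + 1.1694) = -4.1584
Step 2: Compute augmented objective.
t*f(x) = 5.68*-5.37 = -30.5016
Total = -30.5016 - 4.1584 = -34.66


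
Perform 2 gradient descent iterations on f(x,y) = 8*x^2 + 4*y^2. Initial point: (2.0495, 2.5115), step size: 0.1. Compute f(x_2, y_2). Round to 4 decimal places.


Gradient descent on f(x,y) = 8*x^2 + 4*y^2.
Starting point: (2.0495, 2.5115), alpha = 0.1
Step 1: grad_x = 2*8*2.0495 = 32.792, grad_y = 2*4*2.5115 = 20.092
  x_1 = 2.0495 - 0.1*32.792 = -1.2297
  y_1 = 2.5115 - 0.1*20.092 = 0.5023
Step 2: grad_x = 2*8*-1.2297 = -19.6752, grad_y = 2*4*0.5023 = 4.0184
  x_2 = -1.2297 - 0.1*-19.6752 = 0.7378
  y_2 = 0.5023 - 0.1*4.0184 = 0.1005
f(0.7378, 0.1005) = 8*0.7378^2 + 4*0.1005^2 = 4.3954


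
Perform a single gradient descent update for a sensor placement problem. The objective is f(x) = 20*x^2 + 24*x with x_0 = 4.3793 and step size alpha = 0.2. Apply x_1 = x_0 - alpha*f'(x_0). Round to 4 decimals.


We compute the gradient at x_0 and apply the update.
f'(x) = 40*x + 24
f'(4.3793) = 40*4.3793 + 24 = 199.172
x_1 = 4.3793 - 0.2*199.172 = -35.4551


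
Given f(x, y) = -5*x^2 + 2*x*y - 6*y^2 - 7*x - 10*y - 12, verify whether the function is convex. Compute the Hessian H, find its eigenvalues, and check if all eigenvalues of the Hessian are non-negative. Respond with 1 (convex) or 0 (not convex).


The Hessian of f(x,y) = -5*x^2 + 2*x*y - 6*y^2 - 7*x - 10*y - 12 is:
H = [[-10, 2], [2, -12]]
Trace = -10 - 12 = -22
Determinant = -10*-12 - (2)^2 = 116
Discriminant = (-22)^2 - 4*116 = 20.0
Eigenvalues: lambda_1 = -13.2361, lambda_2 = -8.7639
The function is not convex.

0


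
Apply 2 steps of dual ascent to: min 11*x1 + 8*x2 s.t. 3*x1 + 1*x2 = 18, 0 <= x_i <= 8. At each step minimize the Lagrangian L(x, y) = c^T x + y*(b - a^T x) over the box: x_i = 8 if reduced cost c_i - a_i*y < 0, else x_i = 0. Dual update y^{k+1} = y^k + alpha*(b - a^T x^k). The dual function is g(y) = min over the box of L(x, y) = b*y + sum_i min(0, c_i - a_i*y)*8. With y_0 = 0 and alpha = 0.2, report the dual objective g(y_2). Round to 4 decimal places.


Dual ascent for LP: min 11*x1 + 8*x2, 3*x1 + 1*x2 = 18, 0 <= x_i <= 8
Step 1: y^k = 0.0, reduced costs: (11.0, 8.0)
  x^k = (0.0, 0.0), subgradient = b - a^T x = 18.0
  y^{k+1} = 0.0 + 0.2*18.0 = 3.6
Step 2: y^k = 3.6, reduced costs: (0.2, 4.4)
  x^k = (0.0, 0.0), subgradient = b - a^T x = 18.0
  y^{k+1} = 3.6 + 0.2*18.0 = 7.2
Dual objective at y_2 = 7.2: reduced costs (-10.6, 0.8), box minimizer x = (8.0, 0.0)
g(y_2) = b*y + (c1 - a1*y)*x1 + (c2 - a2*y)*x2 = 18*7.2 + (-10.6)*8.0 + 0.8*0.0 = 129.6 - 84.8 + 0.0 = 44.8


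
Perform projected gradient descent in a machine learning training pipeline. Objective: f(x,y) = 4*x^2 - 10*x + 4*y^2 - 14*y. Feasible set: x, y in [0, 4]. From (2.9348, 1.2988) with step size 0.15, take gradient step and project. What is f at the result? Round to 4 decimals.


Step 1: Compute gradient at (2.9348, 1.2988).
grad_x = 2*4*2.9348 - 10 = 13.4784
grad_y = 2*4*1.2988 - 14 = -3.6096
Step 2: Gradient step.
x_raw = 2.9348 - 0.15*13.4784 = 0.913
y_raw = 1.2988 - 0.15*-3.6096 = 1.8402
Step 3: Project onto [0, 4].
x_proj = clip(0.913) = 0.913
y_proj = clip(1.8402) = 1.8402
Step 4: Evaluate f.
f(0.913, 1.8402) = -18.0133


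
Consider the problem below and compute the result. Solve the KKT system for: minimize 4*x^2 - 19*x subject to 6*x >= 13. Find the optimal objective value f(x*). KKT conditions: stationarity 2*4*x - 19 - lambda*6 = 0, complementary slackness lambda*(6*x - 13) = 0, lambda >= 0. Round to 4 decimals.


Step 1: Try lambda = 0 (constraint inactive).
Stationarity: 2*4*x - 19 = 0
x* = 19/(2*4) = 2.375
Check constraint: 6*2.375 = 14.25 >= 13 -- satisfied.
Step 2: Compute optimal value.
f(x*) = 4*2.375^2 - 19*2.375 = -22.5625


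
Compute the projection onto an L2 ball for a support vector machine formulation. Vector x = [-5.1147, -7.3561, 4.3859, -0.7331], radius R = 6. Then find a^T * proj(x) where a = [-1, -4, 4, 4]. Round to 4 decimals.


Step 1: Compute ||x|| (intermediates to 6 decimals).
||x|| = sqrt((-5.1147)^2 + (-7.3561)^2 + 4.3859^2 + (-0.7331)^2) = 10.002296
Step 2: Project.
Since ||x|| > R, scale = R/||x|| = 6/10.002296 = 0.599862, proj(x) = scale * x
proj(x) = [-3.068114, -4.412645, 2.630935, -0.439759]
Step 3: Dot product.
a^T * proj(x) = -1*(-3.068114) - 4*(-4.412645) + 4*2.630935 + 4*(-0.439759) = 29.4834


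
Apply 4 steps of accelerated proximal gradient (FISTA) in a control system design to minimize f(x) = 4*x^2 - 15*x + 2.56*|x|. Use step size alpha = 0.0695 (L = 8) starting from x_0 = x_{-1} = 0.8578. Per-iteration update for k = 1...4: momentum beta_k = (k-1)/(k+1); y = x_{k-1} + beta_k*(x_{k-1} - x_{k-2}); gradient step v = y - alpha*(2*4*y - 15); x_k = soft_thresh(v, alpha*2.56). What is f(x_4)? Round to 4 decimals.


FISTA on f(x) = 4*x^2 - 15*x + 2.56*|x|
L = 8, alpha = 0.0695
Iteration 1: beta = 0.0, y = 0.8578 + 0.0*(0.8578 - 0.8578) = 0.8578
  grad(y) = -8.1376, v = y - alpha*grad = 1.4234
  prox(v) = soft_thresh(1.4234, 0.1779) = 1.2454
Iteration 2: beta = 0.3333, y = 1.2454 + 0.3333*(1.2454 - 0.8578) = 1.3747
  grad(y) = -4.0027, v = y - alpha*grad = 1.6528
  prox(v) = soft_thresh(1.6528, 0.1779) = 1.4749
Iteration 3: beta = 0.5, y = 1.4749 + 0.5*(1.4749 - 1.2454) = 1.5897
  grad(y) = -2.2826, v = y - alpha*grad = 1.7483
  prox(v) = soft_thresh(1.7483, 0.1779) = 1.5704
Iteration 4: beta = 0.6, y = 1.5704 + 0.6*(1.5704 - 1.4749) = 1.6277
  grad(y) = -1.9786, v = y - alpha*grad = 1.7652
  prox(v) = soft_thresh(1.7652, 0.1779) = 1.5873
f(x_4) = 4*1.5873^2 - 15*1.5873 + 2.56*|1.5873| = -9.6679


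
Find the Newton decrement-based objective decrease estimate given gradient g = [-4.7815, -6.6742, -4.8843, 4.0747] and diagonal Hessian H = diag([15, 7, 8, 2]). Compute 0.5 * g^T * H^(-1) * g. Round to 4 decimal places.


Step 1: H is diagonal, so H^(-1) * g = [-0.3188, -0.9535, -0.6105, 2.0374].
Step 2: g^T H^(-1) g = sum_i g_i^2 / H_ii
  = (-4.7815)^2/15 + (-6.6742)^2/7 + (-4.8843)^2/8 + (4.0747)^2/2
  = 1.5242 + 6.3636 + 2.982 + 8.3016 = 19.1714
Step 3: Objective decrease = 0.5 * g^T H^(-1) g = 9.5857


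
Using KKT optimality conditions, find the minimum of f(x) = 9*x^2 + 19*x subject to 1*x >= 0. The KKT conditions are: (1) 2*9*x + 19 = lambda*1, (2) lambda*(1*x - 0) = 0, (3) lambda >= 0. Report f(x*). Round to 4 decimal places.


Step 1: Try lambda = 0 (constraint inactive).
x_unc = -19/(2*9) = -1.0556
Check: 1*-1.0556 = -1.0556 < 0 -- violated!
Step 2: Constraint must be active: 1*x = 0
x* = 0/1 = 0.0
lambda = (2*9*0.0 + 19)/1 = 19.0
Step 3: Compute optimal value.
f(x*) = 9*0.0^2 + 19*0.0 = 0.0


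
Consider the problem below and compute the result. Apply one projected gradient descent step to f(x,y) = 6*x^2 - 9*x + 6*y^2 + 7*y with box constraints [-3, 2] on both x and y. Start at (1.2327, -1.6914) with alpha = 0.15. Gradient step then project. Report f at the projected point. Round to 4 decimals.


Step 1: Compute gradient at (1.2327, -1.6914).
grad_x = 2*6*1.2327 - 9 = 5.7924
grad_y = 2*6*-1.6914 + 7 = -13.2968
Step 2: Gradient step.
x_raw = 1.2327 - 0.15*5.7924 = 0.3638
y_raw = -1.6914 - 0.15*-13.2968 = 0.3031
Step 3: Project onto [-3, 2].
x_proj = clip(0.3638) = 0.3638
y_proj = clip(0.3031) = 0.3031
Step 4: Evaluate f.
f(0.3638, 0.3031) = 0.1928


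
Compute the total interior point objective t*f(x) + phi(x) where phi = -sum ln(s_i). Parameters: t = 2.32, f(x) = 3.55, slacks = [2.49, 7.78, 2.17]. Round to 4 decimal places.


Step 1: Compute log-barrier.
ln values: [0.9123, 2.0516, 0.7747]
phi = -(0.9123 + 2.0516 + 0.7747) = -3.7386
Step 2: Compute augmented objective.
t*f(x) = 2.32*3.55 = 8.236
Total = 8.236 - 3.7386 = 4.4974


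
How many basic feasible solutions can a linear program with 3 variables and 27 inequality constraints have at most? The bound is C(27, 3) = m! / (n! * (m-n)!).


Each vertex corresponds to some choice of n active constraints out of m, so the number of vertices is at most C(m, n) = m! / (n!(m-n)!).
m = 27, n = 3
Numerator: 27 * 26 * 25
Denominator: 3! = 6
C(27, 3) = 2925


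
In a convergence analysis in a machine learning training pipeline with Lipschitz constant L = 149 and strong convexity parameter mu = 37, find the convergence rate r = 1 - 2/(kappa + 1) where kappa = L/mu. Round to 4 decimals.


Step 1: Compute the condition number.
kappa = L/mu = 149/37 = 4.027
Step 2: Compute the convergence rate.
r = 1 - 2/(kappa + 1) = 1 - 2*mu/(L + mu) = (L - mu)/(L + mu) = 112/186 = 0.6022


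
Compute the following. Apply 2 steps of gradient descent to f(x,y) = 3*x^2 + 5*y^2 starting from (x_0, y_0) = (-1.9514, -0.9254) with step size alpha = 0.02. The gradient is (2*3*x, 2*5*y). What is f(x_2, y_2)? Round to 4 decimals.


Gradient descent on f(x,y) = 3*x^2 + 5*y^2.
Starting point: (-1.9514, -0.9254), alpha = 0.02
Step 1: grad_x = 2*3*-1.9514 = -11.7084, grad_y = 2*5*-0.9254 = -9.254
  x_1 = -1.9514 - 0.02*-11.7084 = -1.7172
  y_1 = -0.9254 - 0.02*-9.254 = -0.7403
Step 2: grad_x = 2*3*-1.7172 = -10.3034, grad_y = 2*5*-0.7403 = -7.4032
  x_2 = -1.7172 - 0.02*-10.3034 = -1.5112
  y_2 = -0.7403 - 0.02*-7.4032 = -0.5923
f(-1.5112, -0.5923) = 3*(-1.5112)^2 + 5*(-0.5923)^2 = 8.6047


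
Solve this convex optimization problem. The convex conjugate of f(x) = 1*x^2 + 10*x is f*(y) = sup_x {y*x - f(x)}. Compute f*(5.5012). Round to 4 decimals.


f*(y) = sup_x {y*x - a*x^2 - b*x} = sup_x {(y-b)*x - a*x^2}
FOC: (y - b) - 2a*x = 0 => x* = (y - b)/(2a)
x* = (5.5012 - 10)/(2*1) = -2.2494
f*(5.5012) = (y-b)^2/(4a) = (5.5012 - 10)^2/(4*1)
= 20.2392/4 = 5.0598


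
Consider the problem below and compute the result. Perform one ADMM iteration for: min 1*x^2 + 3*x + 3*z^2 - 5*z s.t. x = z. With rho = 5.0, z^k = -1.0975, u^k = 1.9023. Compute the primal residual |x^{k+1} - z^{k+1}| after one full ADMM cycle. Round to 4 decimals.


ADMM iteration with rho = 5.0, z^k = -1.0975, u^k = 1.9023
Step 1: x-update.
Minimize 1*x^2 + 3*x + (5.0/2)*(x + 1.0975 + 1.9023)^2
FOC: (2*1 + 5.0)*x = -3 + 5.0*(-1.0975 - 1.9023)
x^{k+1} = -2.5713
Step 2: z-update.
Minimize 3*z^2 - 5*z + (5.0/2)*(-2.5713 - z + 1.9023)^2
FOC: (2*3 + 5.0)*z = 5 + 5.0*(-2.5713 + 1.9023)
z^{k+1} = 0.1505
Step 3: u-update.
u^{k+1} = 1.9023 - 2.5713 - 0.1505 = -0.8194
Step 4: Primal residual = |-2.5713 - 0.1505| = 2.7217


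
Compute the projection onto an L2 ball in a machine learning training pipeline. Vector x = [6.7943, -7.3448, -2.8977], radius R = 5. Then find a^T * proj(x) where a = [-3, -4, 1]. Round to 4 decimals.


Step 1: Compute ||x|| (intermediates to 6 decimals).
||x|| = sqrt(6.7943^2 + (-7.3448)^2 + (-2.8977)^2) = 10.416586
Step 2: Project.
Since ||x|| > R, scale = R/||x|| = 5/10.416586 = 0.480004, proj(x) = scale * x
proj(x) = [3.261291, -3.525533, -1.390908]
Step 3: Dot product.
a^T * proj(x) = -3*3.261291 - 4*(-3.525533) + 1*(-1.390908) = 2.9274


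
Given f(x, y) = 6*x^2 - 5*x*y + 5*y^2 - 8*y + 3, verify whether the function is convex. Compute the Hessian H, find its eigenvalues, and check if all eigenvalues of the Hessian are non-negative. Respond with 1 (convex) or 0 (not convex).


The Hessian of f(x,y) = 6*x^2 - 5*x*y + 5*y^2 - 8*y + 3 is:
H = [[12, -5], [-5, 10]]
Trace = 12 + 10 = 22
Determinant = 12*10 - (-5)^2 = 95
Discriminant = (22)^2 - 4*95 = 104.0
Eigenvalues: lambda_1 = 5.901, lambda_2 = 16.099
The function is convex.

1


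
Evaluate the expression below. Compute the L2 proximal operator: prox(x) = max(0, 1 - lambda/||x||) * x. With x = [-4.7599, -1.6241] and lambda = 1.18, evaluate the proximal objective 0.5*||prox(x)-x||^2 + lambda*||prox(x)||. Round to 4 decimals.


Step 1: Compute ||x||.
||x|| = 5.0293
Step 2: Compute scaling factor.
scale = max(0, 1 - 1.18/5.0293) = 0.7654
Step 3: prox(x) = [-3.6431, -1.243]
||prox(x)|| = 3.8493
Step 4: Proximal objective.
0.5*||prox-x||^2 = 0.6962
lambda*||prox|| = 4.5422
Total = 5.2384


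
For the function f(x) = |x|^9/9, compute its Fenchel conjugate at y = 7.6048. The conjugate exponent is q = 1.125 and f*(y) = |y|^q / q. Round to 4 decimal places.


The conjugate exponent q satisfies 1/p + 1/q = 1.
p = 9, so q = 9/(9 - 1) = 1.125
|y|^q = 7.6048^1.125 = 9.7999
f*(7.6048) = 9.7999 / 1.125 = 8.7111


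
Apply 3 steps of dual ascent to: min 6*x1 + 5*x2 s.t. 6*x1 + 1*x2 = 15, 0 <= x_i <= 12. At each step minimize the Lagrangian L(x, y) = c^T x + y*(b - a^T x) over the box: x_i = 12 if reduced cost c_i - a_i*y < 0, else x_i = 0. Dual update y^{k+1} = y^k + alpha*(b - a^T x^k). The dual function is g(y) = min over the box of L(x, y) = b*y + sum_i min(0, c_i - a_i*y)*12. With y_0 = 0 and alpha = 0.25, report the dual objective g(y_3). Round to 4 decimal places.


Dual ascent for LP: min 6*x1 + 5*x2, 6*x1 + 1*x2 = 15, 0 <= x_i <= 12
Step 1: y^k = 0.0, reduced costs: (6.0, 5.0)
  x^k = (0.0, 0.0), subgradient = b - a^T x = 15.0
  y^{k+1} = 0.0 + 0.25*15.0 = 3.75
Step 2: y^k = 3.75, reduced costs: (-16.5, 1.25)
  x^k = (12.0, 0.0), subgradient = b - a^T x = -57.0
  y^{k+1} = 3.75 + 0.25*-57.0 = -10.5
Step 3: y^k = -10.5, reduced costs: (69.0, 15.5)
  x^k = (0.0, 0.0), subgradient = b - a^T x = 15.0
  y^{k+1} = -10.5 + 0.25*15.0 = -6.75
Dual objective at y_3 = -6.75: reduced costs (46.5, 11.75), box minimizer x = (0.0, 0.0)
g(y_3) = b*y + (c1 - a1*y)*x1 + (c2 - a2*y)*x2 = 15*(-6.75) + 46.5*0.0 + 11.75*0.0 = -101.25 + 0.0 + 0.0 = -101.25
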